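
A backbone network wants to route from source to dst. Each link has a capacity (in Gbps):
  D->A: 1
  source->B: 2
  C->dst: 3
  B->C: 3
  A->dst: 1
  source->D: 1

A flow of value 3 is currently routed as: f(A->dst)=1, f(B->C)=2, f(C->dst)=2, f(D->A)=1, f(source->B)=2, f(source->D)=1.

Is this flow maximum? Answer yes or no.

Residual reachable from source: {source}; dst is not reachable.
Saturated cut: source->D, source->B with total capacity 3 = current flow value. Flow is maximum.

Yes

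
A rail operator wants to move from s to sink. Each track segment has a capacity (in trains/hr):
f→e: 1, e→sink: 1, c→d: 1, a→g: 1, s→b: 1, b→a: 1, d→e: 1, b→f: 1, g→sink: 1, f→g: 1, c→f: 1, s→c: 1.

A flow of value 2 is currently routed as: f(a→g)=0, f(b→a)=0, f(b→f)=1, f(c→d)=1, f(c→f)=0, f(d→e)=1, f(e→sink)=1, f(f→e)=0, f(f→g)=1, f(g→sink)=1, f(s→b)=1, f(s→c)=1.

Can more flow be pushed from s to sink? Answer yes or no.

No

Residual reachable from s: {s}; sink is not reachable.
Saturated cut: s→c, s→b with total capacity 2 = current flow value. Flow is maximum.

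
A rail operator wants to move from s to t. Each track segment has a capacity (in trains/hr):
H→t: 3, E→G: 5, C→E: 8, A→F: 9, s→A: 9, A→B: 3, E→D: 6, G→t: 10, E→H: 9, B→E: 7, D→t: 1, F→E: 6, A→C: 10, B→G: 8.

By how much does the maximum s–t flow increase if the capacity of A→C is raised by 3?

0

Original max flow = 9.
Edge A→C does not cross the min cut (source side {s}), so extra capacity there cannot help.
New max flow = 9. Increase = 0.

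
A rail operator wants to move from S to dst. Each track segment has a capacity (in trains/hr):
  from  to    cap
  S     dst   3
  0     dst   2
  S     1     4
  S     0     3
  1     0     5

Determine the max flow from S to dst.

Augment S→dst: bottleneck 3. Total 3.
Augment S→0→dst: bottleneck 2. Total 5.
No augmenting path remains in the residual graph.

5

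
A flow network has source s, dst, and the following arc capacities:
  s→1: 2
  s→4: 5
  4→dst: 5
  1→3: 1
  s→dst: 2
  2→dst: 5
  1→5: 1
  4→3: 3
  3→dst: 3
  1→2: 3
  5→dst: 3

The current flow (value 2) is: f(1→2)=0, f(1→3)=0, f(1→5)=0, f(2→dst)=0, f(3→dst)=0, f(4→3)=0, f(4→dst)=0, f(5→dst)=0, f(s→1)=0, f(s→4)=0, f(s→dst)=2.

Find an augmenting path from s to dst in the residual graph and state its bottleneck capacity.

s→4→dst, bottleneck 5

Residual along s→4→dst: s→4: 5, 4→dst: 5.
Bottleneck = min = 5.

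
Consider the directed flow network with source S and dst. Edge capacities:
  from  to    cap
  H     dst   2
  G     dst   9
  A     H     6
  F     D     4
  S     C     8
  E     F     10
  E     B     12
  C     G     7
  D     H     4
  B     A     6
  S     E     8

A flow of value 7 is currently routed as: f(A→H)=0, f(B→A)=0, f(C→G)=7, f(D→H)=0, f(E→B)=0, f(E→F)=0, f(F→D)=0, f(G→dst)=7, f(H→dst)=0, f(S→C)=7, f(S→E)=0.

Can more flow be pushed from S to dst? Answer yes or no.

Residual path S→E→F→D→H→dst has bottleneck 2 > 0.
Pushing 2 along it raises the flow to 9, so the given flow is not maximum.

Yes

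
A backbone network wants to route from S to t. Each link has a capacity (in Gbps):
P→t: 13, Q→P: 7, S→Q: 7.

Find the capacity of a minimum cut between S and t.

7

Max flow = 7 (via 1 augmenting path).
In the residual at optimum, the set reachable from S is {S}.
Cut edges: S→Q (cap 7). Sum = 7.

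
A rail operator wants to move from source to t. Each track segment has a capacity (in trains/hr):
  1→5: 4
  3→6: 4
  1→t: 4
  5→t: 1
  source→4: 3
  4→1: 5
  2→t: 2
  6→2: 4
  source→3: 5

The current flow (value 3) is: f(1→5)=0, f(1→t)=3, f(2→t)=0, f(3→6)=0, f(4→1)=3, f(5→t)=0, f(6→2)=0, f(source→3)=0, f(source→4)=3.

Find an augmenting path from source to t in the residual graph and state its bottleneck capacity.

source→3→6→2→t, bottleneck 2

Residual along source→3→6→2→t: source→3: 5, 3→6: 4, 6→2: 4, 2→t: 2.
Bottleneck = min = 2.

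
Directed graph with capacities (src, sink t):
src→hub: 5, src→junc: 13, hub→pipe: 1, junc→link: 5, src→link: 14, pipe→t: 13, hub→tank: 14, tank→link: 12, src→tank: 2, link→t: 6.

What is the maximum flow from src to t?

Augment src→link→t: bottleneck 6. Total 6.
Augment src→hub→pipe→t: bottleneck 1. Total 7.
No augmenting path remains in the residual graph.

7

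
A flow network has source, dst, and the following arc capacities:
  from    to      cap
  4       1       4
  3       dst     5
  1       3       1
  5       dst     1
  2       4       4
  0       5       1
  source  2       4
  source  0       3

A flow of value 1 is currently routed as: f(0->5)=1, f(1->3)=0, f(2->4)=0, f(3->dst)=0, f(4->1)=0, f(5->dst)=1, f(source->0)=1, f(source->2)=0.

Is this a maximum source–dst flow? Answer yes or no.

Residual path source->2->4->1->3->dst has bottleneck 1 > 0.
Pushing 1 along it raises the flow to 2, so the given flow is not maximum.

No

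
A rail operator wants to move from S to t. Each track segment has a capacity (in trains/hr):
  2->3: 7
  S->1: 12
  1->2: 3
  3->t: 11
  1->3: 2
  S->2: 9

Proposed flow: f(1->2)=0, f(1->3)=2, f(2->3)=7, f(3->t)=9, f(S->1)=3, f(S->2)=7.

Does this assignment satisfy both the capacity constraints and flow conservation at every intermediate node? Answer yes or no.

No

Conservation fails at 1: inflow 3 ≠ outflow 2.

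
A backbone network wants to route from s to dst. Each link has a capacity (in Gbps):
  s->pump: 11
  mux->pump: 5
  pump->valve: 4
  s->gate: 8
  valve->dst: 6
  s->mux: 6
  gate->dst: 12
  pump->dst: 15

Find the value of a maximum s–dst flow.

Augment s->gate->dst: bottleneck 8. Total 8.
Augment s->pump->dst: bottleneck 11. Total 19.
Augment s->mux->pump->dst: bottleneck 4. Total 23.
Augment s->mux->pump->valve->dst: bottleneck 1. Total 24.
No augmenting path remains in the residual graph.

24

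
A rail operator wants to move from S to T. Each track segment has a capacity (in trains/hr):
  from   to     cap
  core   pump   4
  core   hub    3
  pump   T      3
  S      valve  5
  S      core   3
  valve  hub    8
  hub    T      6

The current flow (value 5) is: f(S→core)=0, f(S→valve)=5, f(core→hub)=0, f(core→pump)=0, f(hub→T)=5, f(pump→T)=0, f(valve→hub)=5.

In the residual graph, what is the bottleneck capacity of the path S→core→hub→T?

Residual capacities along the path: S→core: 3, core→hub: 3, hub→T: 1.
Minimum is 1.

1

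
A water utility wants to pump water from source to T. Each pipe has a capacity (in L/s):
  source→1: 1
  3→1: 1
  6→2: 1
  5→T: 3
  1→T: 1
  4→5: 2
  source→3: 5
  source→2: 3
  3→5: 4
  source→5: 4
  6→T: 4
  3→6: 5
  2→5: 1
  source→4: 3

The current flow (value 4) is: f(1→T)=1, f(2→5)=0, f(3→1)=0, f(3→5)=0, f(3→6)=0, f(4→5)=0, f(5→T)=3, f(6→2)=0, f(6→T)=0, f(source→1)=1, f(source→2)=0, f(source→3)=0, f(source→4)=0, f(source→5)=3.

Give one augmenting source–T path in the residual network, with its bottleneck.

Residual along source→3→6→T: source→3: 5, 3→6: 5, 6→T: 4.
Bottleneck = min = 4.

source→3→6→T, bottleneck 4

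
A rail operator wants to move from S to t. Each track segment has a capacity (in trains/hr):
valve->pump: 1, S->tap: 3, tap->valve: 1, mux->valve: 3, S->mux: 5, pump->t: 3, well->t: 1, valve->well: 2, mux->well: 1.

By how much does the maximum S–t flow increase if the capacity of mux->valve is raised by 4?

Original max flow = 2.
Edge mux->valve does not cross the min cut (source side {S, mux, tap, valve, well}), so extra capacity there cannot help.
New max flow = 2. Increase = 0.

0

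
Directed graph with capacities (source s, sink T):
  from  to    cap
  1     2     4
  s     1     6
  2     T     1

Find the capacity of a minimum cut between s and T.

Max flow = 1 (via 1 augmenting path).
In the residual at optimum, the set reachable from s is {1, 2, s}.
Cut edges: 2→T (cap 1). Sum = 1.

1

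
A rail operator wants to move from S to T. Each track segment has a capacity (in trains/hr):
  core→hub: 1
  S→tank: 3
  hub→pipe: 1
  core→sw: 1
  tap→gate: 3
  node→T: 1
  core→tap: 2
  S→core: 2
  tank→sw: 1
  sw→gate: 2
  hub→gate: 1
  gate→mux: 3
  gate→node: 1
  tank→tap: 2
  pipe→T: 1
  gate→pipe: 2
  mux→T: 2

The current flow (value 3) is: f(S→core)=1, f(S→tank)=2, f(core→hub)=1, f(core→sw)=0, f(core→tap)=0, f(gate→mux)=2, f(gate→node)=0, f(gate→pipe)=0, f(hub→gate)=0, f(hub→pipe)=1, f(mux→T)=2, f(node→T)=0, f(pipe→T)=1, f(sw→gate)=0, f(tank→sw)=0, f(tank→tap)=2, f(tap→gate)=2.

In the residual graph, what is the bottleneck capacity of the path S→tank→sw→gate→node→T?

Residual capacities along the path: S→tank: 1, tank→sw: 1, sw→gate: 2, gate→node: 1, node→T: 1.
Minimum is 1.

1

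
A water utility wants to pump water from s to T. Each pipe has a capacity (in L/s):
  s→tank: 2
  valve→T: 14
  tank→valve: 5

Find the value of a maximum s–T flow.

Augment s→tank→valve→T: bottleneck 2. Total 2.
No augmenting path remains in the residual graph.

2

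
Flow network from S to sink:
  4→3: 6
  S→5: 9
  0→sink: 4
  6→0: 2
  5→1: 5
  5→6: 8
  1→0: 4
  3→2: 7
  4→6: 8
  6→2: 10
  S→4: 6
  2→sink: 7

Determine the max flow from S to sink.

Augment S→5→1→0→sink: bottleneck 4. Total 4.
Augment S→5→6→2→sink: bottleneck 5. Total 9.
Augment S→4→6→2→sink: bottleneck 2. Total 11.
No augmenting path remains in the residual graph.

11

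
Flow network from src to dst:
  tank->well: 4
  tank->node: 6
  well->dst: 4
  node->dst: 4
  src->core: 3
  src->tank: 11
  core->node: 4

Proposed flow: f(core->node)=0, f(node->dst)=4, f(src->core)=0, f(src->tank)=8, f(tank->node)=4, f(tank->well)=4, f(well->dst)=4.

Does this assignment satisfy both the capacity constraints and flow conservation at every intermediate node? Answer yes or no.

Every edge has 0 ≤ f(e) ≤ cap(e).
At each intermediate node, inflow equals outflow.

Yes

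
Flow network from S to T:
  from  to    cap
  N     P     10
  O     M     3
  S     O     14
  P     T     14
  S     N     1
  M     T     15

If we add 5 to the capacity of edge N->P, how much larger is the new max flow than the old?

0

Original max flow = 4.
Edge N->P does not cross the min cut (source side {O, S}), so extra capacity there cannot help.
New max flow = 4. Increase = 0.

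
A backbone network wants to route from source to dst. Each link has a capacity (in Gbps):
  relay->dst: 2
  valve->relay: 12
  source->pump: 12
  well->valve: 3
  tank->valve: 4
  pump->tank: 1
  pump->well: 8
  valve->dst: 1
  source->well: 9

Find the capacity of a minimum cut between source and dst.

3

Max flow = 3 (via 2 augmenting paths).
In the residual at optimum, the set reachable from source is {pump, relay, source, tank, valve, well}.
Cut edges: valve->dst (cap 1), relay->dst (cap 2). Sum = 3.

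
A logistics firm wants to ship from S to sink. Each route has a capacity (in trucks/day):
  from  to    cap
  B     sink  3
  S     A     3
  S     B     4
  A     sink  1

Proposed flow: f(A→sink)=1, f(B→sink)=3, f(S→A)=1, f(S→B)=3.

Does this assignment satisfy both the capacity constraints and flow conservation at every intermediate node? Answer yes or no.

Yes

Every edge has 0 ≤ f(e) ≤ cap(e).
At each intermediate node, inflow equals outflow.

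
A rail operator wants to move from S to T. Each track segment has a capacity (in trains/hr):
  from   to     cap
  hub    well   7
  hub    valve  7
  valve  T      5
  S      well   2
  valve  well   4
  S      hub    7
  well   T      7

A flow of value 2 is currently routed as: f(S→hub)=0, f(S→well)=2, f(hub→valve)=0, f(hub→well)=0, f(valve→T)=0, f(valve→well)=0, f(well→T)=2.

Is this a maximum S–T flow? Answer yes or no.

Residual path S→hub→valve→T has bottleneck 5 > 0.
Pushing 5 along it raises the flow to 7, so the given flow is not maximum.

No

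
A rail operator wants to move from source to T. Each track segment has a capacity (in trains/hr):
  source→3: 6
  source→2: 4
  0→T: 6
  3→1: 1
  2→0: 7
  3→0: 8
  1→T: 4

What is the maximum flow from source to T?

Augment source→2→0→T: bottleneck 4. Total 4.
Augment source→3→0→T: bottleneck 2. Total 6.
Augment source→3→1→T: bottleneck 1. Total 7.
No augmenting path remains in the residual graph.

7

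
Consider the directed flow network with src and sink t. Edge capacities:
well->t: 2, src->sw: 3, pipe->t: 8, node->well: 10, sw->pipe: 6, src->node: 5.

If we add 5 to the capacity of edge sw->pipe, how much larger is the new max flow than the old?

0

Original max flow = 5.
Edge sw->pipe does not cross the min cut (source side {node, src, well}), so extra capacity there cannot help.
New max flow = 5. Increase = 0.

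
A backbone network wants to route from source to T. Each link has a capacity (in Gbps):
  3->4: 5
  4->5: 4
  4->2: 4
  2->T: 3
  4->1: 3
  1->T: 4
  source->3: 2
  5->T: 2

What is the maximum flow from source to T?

Augment source->3->4->5->T: bottleneck 2. Total 2.
No augmenting path remains in the residual graph.

2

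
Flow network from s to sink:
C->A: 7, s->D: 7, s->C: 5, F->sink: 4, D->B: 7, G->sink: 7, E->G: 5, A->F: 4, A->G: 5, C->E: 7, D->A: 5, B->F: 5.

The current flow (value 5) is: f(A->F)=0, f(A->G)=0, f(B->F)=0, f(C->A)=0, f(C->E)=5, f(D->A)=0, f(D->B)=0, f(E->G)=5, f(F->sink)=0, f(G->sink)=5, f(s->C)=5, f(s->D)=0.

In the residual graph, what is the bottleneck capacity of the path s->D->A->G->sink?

2

Residual capacities along the path: s->D: 7, D->A: 5, A->G: 5, G->sink: 2.
Minimum is 2.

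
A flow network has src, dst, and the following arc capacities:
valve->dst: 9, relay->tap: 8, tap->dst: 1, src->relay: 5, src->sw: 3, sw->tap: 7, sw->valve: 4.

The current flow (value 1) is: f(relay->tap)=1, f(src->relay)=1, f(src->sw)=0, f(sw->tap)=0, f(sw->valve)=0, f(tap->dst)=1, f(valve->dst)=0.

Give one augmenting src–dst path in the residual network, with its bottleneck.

src->sw->valve->dst, bottleneck 3

Residual along src->sw->valve->dst: src->sw: 3, sw->valve: 4, valve->dst: 9.
Bottleneck = min = 3.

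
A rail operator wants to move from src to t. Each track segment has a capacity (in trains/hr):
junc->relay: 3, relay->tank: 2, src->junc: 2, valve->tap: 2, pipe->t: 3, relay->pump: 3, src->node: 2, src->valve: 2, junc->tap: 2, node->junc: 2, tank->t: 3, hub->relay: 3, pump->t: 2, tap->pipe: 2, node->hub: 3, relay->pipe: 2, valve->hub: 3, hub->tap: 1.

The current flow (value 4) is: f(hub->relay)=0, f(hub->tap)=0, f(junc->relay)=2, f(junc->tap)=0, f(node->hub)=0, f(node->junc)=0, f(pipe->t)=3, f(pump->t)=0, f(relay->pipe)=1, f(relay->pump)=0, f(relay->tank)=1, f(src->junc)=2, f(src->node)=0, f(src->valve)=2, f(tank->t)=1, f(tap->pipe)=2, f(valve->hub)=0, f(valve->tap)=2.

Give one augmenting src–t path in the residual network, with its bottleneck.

Residual along src->node->junc->relay->tank->t: src->node: 2, node->junc: 2, junc->relay: 1, relay->tank: 1, tank->t: 2.
Bottleneck = min = 1.

src->node->junc->relay->tank->t, bottleneck 1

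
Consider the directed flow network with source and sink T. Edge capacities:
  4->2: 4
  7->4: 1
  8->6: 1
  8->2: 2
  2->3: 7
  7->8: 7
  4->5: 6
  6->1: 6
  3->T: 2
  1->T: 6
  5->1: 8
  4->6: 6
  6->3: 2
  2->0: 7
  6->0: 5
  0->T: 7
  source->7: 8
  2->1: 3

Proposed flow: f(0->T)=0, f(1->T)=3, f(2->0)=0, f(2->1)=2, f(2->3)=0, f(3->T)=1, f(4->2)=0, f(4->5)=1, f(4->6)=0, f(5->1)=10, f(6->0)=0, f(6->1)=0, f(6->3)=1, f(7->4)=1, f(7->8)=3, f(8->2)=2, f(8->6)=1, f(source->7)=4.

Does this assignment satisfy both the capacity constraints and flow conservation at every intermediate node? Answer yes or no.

No

Capacity violated on 5->1: flow 10 > capacity 8.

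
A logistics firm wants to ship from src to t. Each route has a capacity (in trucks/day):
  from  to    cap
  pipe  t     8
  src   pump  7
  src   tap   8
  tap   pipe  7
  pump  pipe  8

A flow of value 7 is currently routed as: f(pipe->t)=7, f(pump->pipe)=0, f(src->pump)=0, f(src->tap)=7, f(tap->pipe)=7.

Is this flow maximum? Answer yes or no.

No

Residual path src->pump->pipe->t has bottleneck 1 > 0.
Pushing 1 along it raises the flow to 8, so the given flow is not maximum.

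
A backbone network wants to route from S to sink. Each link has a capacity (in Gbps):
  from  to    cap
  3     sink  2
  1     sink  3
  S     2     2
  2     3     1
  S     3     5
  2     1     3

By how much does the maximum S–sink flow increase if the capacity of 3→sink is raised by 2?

2

Original max flow = 4.
After raising cap(3→sink), augmenting paths through that edge carry 2 more units.
New max flow = 6. Increase = 2.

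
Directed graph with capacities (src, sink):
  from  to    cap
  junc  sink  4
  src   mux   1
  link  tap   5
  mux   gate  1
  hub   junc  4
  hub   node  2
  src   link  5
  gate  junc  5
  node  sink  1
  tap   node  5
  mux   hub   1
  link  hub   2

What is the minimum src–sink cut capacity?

Max flow = 4 (via 3 augmenting paths).
In the residual at optimum, the set reachable from src is {link, node, src, tap}.
Cut edges: src->mux (cap 1), link->hub (cap 2), node->sink (cap 1). Sum = 4.

4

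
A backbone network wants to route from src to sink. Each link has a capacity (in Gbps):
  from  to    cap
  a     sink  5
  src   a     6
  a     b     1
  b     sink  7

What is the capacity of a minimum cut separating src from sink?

6

Max flow = 6 (via 2 augmenting paths).
In the residual at optimum, the set reachable from src is {src}.
Cut edges: src->a (cap 6). Sum = 6.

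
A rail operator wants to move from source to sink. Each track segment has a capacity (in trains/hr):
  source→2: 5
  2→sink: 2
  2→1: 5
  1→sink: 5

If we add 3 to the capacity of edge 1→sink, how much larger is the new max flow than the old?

Original max flow = 5.
Edge 1→sink does not cross the min cut (source side {source}), so extra capacity there cannot help.
New max flow = 5. Increase = 0.

0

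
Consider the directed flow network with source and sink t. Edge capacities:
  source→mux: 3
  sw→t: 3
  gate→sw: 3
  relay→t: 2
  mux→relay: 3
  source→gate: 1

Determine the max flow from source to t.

Augment source→gate→sw→t: bottleneck 1. Total 1.
Augment source→mux→relay→t: bottleneck 2. Total 3.
No augmenting path remains in the residual graph.

3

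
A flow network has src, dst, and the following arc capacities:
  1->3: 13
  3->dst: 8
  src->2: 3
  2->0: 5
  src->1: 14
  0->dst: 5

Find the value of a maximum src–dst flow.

Augment src->1->3->dst: bottleneck 8. Total 8.
Augment src->2->0->dst: bottleneck 3. Total 11.
No augmenting path remains in the residual graph.

11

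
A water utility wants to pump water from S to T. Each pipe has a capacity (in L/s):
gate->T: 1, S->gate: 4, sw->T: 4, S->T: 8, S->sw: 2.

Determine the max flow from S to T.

Augment S->T: bottleneck 8. Total 8.
Augment S->sw->T: bottleneck 2. Total 10.
Augment S->gate->T: bottleneck 1. Total 11.
No augmenting path remains in the residual graph.

11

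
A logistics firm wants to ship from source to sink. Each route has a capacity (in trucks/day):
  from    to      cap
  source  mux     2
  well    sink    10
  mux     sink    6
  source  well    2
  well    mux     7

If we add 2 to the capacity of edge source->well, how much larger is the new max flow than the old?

2

Original max flow = 4.
After raising cap(source->well), augmenting paths through that edge carry 2 more units.
New max flow = 6. Increase = 2.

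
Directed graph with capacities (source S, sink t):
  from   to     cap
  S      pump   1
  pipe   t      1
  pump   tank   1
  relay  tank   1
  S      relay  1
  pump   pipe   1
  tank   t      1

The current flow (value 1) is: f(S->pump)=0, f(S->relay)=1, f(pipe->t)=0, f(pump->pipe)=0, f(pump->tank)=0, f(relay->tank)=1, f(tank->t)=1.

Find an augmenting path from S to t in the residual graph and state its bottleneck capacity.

Residual along S->pump->pipe->t: S->pump: 1, pump->pipe: 1, pipe->t: 1.
Bottleneck = min = 1.

S->pump->pipe->t, bottleneck 1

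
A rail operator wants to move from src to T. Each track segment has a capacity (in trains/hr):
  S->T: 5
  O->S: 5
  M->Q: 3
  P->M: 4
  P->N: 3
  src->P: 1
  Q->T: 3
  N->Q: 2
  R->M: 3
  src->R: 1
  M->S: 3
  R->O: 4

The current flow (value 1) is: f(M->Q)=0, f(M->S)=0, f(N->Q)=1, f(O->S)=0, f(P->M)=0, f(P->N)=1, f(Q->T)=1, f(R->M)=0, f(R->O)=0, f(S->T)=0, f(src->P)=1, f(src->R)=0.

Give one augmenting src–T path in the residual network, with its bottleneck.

src->R->M->Q->T, bottleneck 1

Residual along src->R->M->Q->T: src->R: 1, R->M: 3, M->Q: 3, Q->T: 2.
Bottleneck = min = 1.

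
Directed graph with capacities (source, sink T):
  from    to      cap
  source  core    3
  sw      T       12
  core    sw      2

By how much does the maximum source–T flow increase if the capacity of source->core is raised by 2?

0

Original max flow = 2.
Edge source->core does not cross the min cut (source side {core, source}), so extra capacity there cannot help.
New max flow = 2. Increase = 0.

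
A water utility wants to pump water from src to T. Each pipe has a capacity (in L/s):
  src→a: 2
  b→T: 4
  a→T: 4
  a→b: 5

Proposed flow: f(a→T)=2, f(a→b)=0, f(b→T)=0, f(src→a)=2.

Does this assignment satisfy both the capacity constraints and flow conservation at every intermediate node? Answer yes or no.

Yes

Every edge has 0 ≤ f(e) ≤ cap(e).
At each intermediate node, inflow equals outflow.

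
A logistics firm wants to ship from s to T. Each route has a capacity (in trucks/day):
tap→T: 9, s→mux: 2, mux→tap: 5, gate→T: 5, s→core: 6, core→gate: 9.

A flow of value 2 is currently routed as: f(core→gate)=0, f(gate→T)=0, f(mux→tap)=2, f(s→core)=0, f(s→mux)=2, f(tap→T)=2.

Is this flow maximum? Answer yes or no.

No

Residual path s→core→gate→T has bottleneck 5 > 0.
Pushing 5 along it raises the flow to 7, so the given flow is not maximum.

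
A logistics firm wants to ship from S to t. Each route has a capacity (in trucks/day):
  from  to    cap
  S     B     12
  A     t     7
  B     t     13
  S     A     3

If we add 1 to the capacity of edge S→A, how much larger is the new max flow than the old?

1

Original max flow = 15.
After raising cap(S→A), augmenting paths through that edge carry 1 more unit.
New max flow = 16. Increase = 1.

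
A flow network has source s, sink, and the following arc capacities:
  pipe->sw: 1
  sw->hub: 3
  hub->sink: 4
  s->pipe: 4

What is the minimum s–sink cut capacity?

1

Max flow = 1 (via 1 augmenting path).
In the residual at optimum, the set reachable from s is {pipe, s}.
Cut edges: pipe->sw (cap 1). Sum = 1.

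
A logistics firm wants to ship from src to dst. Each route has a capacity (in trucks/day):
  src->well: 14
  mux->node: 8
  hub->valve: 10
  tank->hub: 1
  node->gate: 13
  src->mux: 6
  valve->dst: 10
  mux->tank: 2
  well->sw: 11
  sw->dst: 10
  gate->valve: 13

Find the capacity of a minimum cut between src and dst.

16

Max flow = 16 (via 3 augmenting paths).
In the residual at optimum, the set reachable from src is {src, sw, well}.
Cut edges: src->mux (cap 6), sw->dst (cap 10). Sum = 16.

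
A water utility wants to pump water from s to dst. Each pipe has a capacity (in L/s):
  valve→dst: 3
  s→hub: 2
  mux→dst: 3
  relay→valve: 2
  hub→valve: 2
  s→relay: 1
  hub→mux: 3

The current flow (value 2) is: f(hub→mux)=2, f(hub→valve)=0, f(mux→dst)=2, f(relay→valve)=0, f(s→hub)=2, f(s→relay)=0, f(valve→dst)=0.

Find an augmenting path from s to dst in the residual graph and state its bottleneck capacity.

Residual along s→relay→valve→dst: s→relay: 1, relay→valve: 2, valve→dst: 3.
Bottleneck = min = 1.

s→relay→valve→dst, bottleneck 1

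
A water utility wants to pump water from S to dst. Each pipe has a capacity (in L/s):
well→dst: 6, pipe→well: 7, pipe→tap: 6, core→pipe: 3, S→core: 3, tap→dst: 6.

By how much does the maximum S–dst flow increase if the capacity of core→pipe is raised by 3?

Original max flow = 3.
Edge core→pipe does not cross the min cut (source side {S}), so extra capacity there cannot help.
New max flow = 3. Increase = 0.

0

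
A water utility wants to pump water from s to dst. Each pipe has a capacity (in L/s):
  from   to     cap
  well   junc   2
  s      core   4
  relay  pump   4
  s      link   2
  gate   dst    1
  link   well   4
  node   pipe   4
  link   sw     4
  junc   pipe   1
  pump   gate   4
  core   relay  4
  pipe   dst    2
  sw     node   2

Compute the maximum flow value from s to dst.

3

Augment s->core->relay->pump->gate->dst: bottleneck 1. Total 1.
Augment s->link->sw->node->pipe->dst: bottleneck 2. Total 3.
No augmenting path remains in the residual graph.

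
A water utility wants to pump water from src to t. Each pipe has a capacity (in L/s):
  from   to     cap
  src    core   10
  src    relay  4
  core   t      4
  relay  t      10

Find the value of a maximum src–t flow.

8

Augment src->relay->t: bottleneck 4. Total 4.
Augment src->core->t: bottleneck 4. Total 8.
No augmenting path remains in the residual graph.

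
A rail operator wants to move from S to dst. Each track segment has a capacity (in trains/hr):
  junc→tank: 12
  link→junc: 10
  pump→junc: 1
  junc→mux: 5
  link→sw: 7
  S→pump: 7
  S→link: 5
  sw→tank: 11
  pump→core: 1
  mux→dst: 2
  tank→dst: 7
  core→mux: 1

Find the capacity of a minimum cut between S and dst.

Max flow = 7 (via 3 augmenting paths).
In the residual at optimum, the set reachable from S is {S, pump}.
Cut edges: S→link (cap 5), pump→core (cap 1), pump→junc (cap 1). Sum = 7.

7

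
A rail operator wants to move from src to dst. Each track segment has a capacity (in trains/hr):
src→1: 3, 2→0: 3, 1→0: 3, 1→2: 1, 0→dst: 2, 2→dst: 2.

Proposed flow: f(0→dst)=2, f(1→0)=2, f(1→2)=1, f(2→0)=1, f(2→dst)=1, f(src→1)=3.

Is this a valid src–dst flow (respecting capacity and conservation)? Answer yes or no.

No

Conservation fails at 2: inflow 1 ≠ outflow 2.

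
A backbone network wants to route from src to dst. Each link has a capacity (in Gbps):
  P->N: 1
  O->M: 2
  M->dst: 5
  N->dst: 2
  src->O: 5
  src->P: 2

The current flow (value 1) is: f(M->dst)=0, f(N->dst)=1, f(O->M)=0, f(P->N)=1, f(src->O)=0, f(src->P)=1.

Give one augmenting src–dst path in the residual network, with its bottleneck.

Residual along src->O->M->dst: src->O: 5, O->M: 2, M->dst: 5.
Bottleneck = min = 2.

src->O->M->dst, bottleneck 2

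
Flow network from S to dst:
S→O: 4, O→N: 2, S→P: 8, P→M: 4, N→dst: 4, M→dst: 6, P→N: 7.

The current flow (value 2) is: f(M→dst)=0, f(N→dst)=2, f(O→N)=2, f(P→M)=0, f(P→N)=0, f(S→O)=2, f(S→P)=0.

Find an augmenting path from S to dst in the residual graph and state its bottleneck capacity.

S→P→N→dst, bottleneck 2

Residual along S→P→N→dst: S→P: 8, P→N: 7, N→dst: 2.
Bottleneck = min = 2.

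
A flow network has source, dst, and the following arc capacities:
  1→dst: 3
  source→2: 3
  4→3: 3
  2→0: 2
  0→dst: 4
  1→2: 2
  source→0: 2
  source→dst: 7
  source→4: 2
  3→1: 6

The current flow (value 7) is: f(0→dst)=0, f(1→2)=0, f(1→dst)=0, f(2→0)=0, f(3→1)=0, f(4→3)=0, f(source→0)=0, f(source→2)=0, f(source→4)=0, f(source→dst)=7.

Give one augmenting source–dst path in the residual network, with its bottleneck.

source→0→dst, bottleneck 2

Residual along source→0→dst: source→0: 2, 0→dst: 4.
Bottleneck = min = 2.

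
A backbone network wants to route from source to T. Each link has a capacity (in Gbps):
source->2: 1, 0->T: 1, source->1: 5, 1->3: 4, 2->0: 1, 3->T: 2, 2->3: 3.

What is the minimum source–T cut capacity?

Max flow = 3 (via 2 augmenting paths).
In the residual at optimum, the set reachable from source is {1, 3, source}.
Cut edges: source->2 (cap 1), 3->T (cap 2). Sum = 3.

3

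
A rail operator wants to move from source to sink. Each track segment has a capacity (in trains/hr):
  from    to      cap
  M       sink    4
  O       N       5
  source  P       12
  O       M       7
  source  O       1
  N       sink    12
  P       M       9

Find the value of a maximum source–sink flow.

5

Augment source->O->N->sink: bottleneck 1. Total 1.
Augment source->P->M->sink: bottleneck 4. Total 5.
No augmenting path remains in the residual graph.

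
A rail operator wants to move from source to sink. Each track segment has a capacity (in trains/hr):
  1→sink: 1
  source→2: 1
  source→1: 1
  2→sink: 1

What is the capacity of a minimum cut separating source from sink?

2

Max flow = 2 (via 2 augmenting paths).
In the residual at optimum, the set reachable from source is {source}.
Cut edges: source→1 (cap 1), source→2 (cap 1). Sum = 2.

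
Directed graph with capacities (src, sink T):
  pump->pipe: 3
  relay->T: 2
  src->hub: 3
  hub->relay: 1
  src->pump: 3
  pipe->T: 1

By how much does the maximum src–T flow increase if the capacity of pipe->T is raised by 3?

2

Original max flow = 2.
After raising cap(pipe->T), augmenting paths through that edge carry 2 more units.
New max flow = 4. Increase = 2.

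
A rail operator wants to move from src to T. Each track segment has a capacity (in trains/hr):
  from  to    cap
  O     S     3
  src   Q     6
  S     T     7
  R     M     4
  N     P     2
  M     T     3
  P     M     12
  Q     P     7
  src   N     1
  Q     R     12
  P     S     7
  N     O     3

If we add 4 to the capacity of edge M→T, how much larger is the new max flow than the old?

Original max flow = 7.
Edge M→T does not cross the min cut (source side {src}), so extra capacity there cannot help.
New max flow = 7. Increase = 0.

0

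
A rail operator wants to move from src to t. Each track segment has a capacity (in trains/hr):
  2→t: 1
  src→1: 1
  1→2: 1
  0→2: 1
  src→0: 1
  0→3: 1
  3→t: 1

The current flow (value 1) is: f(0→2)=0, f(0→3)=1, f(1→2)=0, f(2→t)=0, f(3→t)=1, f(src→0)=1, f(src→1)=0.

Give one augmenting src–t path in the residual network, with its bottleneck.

src→1→2→t, bottleneck 1

Residual along src→1→2→t: src→1: 1, 1→2: 1, 2→t: 1.
Bottleneck = min = 1.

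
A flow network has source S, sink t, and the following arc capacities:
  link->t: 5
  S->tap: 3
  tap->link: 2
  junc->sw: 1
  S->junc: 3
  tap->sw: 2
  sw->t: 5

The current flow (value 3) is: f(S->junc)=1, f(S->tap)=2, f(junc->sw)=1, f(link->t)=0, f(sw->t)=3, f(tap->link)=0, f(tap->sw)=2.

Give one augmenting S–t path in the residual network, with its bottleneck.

S->tap->link->t, bottleneck 1

Residual along S->tap->link->t: S->tap: 1, tap->link: 2, link->t: 5.
Bottleneck = min = 1.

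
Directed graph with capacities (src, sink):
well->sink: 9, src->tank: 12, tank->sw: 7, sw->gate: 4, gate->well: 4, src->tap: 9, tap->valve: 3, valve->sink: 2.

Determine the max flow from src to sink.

Augment src->tap->valve->sink: bottleneck 2. Total 2.
Augment src->tank->sw->gate->well->sink: bottleneck 4. Total 6.
No augmenting path remains in the residual graph.

6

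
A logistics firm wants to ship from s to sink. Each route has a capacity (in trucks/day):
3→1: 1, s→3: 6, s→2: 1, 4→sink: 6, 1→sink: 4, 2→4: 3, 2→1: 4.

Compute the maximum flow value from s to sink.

Augment s→3→1→sink: bottleneck 1. Total 1.
Augment s→2→1→sink: bottleneck 1. Total 2.
No augmenting path remains in the residual graph.

2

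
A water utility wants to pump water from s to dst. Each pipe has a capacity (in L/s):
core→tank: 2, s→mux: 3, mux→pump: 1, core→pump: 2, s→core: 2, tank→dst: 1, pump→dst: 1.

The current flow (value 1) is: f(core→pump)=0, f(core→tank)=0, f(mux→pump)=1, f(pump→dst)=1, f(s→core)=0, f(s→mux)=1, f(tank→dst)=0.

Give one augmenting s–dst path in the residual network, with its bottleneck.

Residual along s→core→tank→dst: s→core: 2, core→tank: 2, tank→dst: 1.
Bottleneck = min = 1.

s→core→tank→dst, bottleneck 1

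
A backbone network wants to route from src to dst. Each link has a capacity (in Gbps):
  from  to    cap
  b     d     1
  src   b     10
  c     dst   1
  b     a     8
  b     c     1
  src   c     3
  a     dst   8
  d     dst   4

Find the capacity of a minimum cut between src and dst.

10

Max flow = 10 (via 3 augmenting paths).
In the residual at optimum, the set reachable from src is {b, c, src}.
Cut edges: b→a (cap 8), b→d (cap 1), c→dst (cap 1). Sum = 10.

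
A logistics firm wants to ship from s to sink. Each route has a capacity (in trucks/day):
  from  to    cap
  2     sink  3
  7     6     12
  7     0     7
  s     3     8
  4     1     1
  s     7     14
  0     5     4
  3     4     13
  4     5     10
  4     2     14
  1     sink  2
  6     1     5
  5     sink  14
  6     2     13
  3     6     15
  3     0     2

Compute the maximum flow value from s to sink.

17

Augment s->7->0->5->sink: bottleneck 4. Total 4.
Augment s->7->6->2->sink: bottleneck 3. Total 7.
Augment s->7->6->1->sink: bottleneck 2. Total 9.
Augment s->3->4->5->sink: bottleneck 8. Total 17.
No augmenting path remains in the residual graph.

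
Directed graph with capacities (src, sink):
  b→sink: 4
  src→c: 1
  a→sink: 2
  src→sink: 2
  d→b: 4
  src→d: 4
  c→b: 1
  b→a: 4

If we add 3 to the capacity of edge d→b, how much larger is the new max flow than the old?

0

Original max flow = 7.
Edge d→b does not cross the min cut (source side {src}), so extra capacity there cannot help.
New max flow = 7. Increase = 0.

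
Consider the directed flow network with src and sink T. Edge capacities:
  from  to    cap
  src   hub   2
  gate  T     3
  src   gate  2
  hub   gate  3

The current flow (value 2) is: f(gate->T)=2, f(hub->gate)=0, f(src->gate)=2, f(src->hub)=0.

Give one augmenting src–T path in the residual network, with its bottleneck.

Residual along src->hub->gate->T: src->hub: 2, hub->gate: 3, gate->T: 1.
Bottleneck = min = 1.

src->hub->gate->T, bottleneck 1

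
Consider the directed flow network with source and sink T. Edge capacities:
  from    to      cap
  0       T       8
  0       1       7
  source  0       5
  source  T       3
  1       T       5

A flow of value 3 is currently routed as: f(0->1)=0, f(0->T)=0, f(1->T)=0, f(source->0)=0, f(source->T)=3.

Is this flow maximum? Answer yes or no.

No

Residual path source->0->T has bottleneck 5 > 0.
Pushing 5 along it raises the flow to 8, so the given flow is not maximum.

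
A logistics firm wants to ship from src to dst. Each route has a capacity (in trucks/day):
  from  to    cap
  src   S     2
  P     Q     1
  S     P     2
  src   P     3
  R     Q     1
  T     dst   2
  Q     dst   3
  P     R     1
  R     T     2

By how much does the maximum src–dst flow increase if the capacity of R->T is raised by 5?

Original max flow = 2.
Edge R->T does not cross the min cut (source side {P, S, src}), so extra capacity there cannot help.
New max flow = 2. Increase = 0.

0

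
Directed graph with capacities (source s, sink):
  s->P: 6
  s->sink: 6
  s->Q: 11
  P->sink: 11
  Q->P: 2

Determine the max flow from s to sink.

14

Augment s->sink: bottleneck 6. Total 6.
Augment s->P->sink: bottleneck 6. Total 12.
Augment s->Q->P->sink: bottleneck 2. Total 14.
No augmenting path remains in the residual graph.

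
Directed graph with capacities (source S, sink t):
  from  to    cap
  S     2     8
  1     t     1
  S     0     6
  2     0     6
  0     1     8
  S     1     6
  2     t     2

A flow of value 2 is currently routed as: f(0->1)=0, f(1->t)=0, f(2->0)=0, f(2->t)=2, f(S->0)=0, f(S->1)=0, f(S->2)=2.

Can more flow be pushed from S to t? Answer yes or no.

Residual path S->1->t has bottleneck 1 > 0.
Pushing 1 along it raises the flow to 3, so the given flow is not maximum.

Yes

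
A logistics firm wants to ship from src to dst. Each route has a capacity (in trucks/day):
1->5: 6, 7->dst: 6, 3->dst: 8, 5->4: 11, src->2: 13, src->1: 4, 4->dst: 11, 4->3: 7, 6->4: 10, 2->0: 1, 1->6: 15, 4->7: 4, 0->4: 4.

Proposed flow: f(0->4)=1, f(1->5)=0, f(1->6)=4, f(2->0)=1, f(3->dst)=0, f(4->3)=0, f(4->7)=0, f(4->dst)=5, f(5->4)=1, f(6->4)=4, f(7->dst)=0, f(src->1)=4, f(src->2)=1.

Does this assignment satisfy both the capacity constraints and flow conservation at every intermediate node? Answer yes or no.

Conservation fails at 5: inflow 0 ≠ outflow 1.

No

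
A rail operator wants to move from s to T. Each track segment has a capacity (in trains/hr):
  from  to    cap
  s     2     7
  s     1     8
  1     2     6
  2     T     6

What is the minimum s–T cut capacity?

6

Max flow = 6 (via 1 augmenting path).
In the residual at optimum, the set reachable from s is {1, 2, s}.
Cut edges: 2→T (cap 6). Sum = 6.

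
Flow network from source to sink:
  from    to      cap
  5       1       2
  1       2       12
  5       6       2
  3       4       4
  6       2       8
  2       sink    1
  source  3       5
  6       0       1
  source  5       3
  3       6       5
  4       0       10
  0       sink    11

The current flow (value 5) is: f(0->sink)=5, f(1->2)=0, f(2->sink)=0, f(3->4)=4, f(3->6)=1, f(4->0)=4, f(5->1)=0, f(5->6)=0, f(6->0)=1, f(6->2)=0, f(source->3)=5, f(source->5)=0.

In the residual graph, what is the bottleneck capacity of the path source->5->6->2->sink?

1

Residual capacities along the path: source->5: 3, 5->6: 2, 6->2: 8, 2->sink: 1.
Minimum is 1.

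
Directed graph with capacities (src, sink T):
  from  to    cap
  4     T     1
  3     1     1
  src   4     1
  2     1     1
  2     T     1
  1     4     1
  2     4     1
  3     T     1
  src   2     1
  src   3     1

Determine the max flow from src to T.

Augment src→2→T: bottleneck 1. Total 1.
Augment src→3→T: bottleneck 1. Total 2.
Augment src→4→T: bottleneck 1. Total 3.
No augmenting path remains in the residual graph.

3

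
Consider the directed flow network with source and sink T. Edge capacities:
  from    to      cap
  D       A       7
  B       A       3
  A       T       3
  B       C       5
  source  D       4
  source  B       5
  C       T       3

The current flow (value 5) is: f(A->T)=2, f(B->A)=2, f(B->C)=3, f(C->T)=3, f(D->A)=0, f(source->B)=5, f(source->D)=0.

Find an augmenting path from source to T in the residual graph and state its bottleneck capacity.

source->D->A->T, bottleneck 1

Residual along source->D->A->T: source->D: 4, D->A: 7, A->T: 1.
Bottleneck = min = 1.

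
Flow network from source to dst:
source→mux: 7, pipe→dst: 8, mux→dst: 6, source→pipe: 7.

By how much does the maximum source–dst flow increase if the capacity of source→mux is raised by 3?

0

Original max flow = 13.
Edge source→mux does not cross the min cut (source side {mux, source}), so extra capacity there cannot help.
New max flow = 13. Increase = 0.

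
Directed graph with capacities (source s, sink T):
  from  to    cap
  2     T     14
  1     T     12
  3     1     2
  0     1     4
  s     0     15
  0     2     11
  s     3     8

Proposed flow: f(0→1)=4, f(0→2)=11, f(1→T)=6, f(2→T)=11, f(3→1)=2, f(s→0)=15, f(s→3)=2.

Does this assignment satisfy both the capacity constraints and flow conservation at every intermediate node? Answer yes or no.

Every edge has 0 ≤ f(e) ≤ cap(e).
At each intermediate node, inflow equals outflow.

Yes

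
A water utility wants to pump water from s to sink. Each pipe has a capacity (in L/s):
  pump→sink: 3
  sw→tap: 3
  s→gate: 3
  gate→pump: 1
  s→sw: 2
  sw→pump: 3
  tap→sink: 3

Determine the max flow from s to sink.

Augment s→sw→tap→sink: bottleneck 2. Total 2.
Augment s→gate→pump→sink: bottleneck 1. Total 3.
No augmenting path remains in the residual graph.

3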